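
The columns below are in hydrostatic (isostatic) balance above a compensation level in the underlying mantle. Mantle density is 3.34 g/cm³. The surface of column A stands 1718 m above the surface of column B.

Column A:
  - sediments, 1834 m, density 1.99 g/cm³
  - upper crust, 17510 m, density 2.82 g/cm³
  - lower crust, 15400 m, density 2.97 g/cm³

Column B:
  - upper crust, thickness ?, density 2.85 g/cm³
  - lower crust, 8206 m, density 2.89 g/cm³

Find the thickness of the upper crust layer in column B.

Take the compensation level at the base of the deeper column (depth z_c below the surface of column A) and equate Σ ρ_i t_i down to z_c; mantle fills any gap and the z_c terms cancel.
Column A: 1834×1.99 + 17510×2.82 + 15400×2.97 + (z_c − 34744)×3.34
Column B: 1718×0 + x×2.85 + 8206×2.89 + (z_c − 1718 − 8206 − x)×3.34
The z_c×3.34 term appears on both sides and cancels. Collect the known terms of each column as K = Σ(ρt)_known − 3.34 × (depth of known layers): K_A = 98765.86 − 3.34×34744 = −17279.1; K_B = 23715.34 − 3.34×(1718 + 8206) = −9430.82.
Balance: K_A = K_B − x×(3.34 − 2.85), so x = (K_B − K_A)/(3.34 − 2.85) = 7848.28/0.49 = 16000 m.

16000 m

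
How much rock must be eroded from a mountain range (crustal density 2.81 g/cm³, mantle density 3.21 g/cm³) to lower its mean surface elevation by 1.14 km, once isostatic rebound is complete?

Net drop Δ = e − u = e − e ρ_c/ρ_m = e (ρ_m − ρ_c)/ρ_m.
e = Δ ρ_m/(ρ_m − ρ_c) = 1.14 km × 3.21/0.4 = 9.15 km.

9.15 km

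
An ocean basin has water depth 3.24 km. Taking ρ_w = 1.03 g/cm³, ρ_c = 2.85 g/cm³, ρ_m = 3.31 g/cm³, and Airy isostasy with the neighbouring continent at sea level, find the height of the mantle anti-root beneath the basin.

12.8 km

For local isostatic compensation: replacing crust with seawater at the top is compensated by replacing crust with mantle at the base: d (ρ_c − ρ_w) = a (ρ_m − ρ_c).
a = d (ρ_c − ρ_w)/(ρ_m − ρ_c) = 3.24 km × 1.82/0.46 = 12.8 km.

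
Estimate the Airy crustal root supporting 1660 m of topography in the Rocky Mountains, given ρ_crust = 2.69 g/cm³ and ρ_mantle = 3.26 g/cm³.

7830 m

Equating mass per unit area of the two columns: the weight of the topography is balanced by the buoyancy of the root, ρ_c h = (ρ_m − ρ_c) r.
r = h · ρ_c / (ρ_m − ρ_c) = 1660 m × 2.69 / (3.26 − 2.69) = 7830 m.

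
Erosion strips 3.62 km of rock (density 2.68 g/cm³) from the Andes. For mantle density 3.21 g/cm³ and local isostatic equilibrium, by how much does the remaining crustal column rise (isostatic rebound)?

Unloading: uplift u = e ρ_c/ρ_m = 3.62 km × 2.68/3.21 = 3.02 km.

3.02 km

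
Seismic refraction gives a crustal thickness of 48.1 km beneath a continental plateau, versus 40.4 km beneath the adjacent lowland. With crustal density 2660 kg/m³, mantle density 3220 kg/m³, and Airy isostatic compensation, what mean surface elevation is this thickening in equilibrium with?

Excess crust Δ = 48.1 km − 40.4 km = 7.7 km, split between elevation h and root r with h + r = Δ.
Airy balance ρ_c h = (ρ_m − ρ_c) r gives r = h ρ_c/(ρ_m − ρ_c), so h (1 + ρ_c/(ρ_m − ρ_c)) = Δ, i.e. h = Δ (ρ_m − ρ_c)/ρ_m.
h = 7.7 km × 560/3220 = 1.34 km.

1.34 km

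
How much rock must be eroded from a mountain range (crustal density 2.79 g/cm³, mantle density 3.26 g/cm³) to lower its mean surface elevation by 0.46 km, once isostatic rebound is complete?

Net drop Δ = e − u = e − e ρ_c/ρ_m = e (ρ_m − ρ_c)/ρ_m.
e = Δ ρ_m/(ρ_m − ρ_c) = 0.46 km × 3.26/0.47 = 3.19 km.

3.19 km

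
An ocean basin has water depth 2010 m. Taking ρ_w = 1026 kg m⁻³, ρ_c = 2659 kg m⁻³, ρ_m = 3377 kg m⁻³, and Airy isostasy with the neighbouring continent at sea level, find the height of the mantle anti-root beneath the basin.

For local isostatic compensation: replacing crust with seawater at the top is compensated by replacing crust with mantle at the base: d (ρ_c − ρ_w) = a (ρ_m − ρ_c).
a = d (ρ_c − ρ_w)/(ρ_m − ρ_c) = 2010 m × 1633/718 = 4570 m.

4570 m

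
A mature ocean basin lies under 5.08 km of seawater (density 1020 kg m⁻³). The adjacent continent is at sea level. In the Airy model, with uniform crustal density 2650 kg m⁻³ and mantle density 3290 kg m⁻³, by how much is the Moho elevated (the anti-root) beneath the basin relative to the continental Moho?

Equating mass per unit area of the two columns: replacing crust with seawater at the top is compensated by replacing crust with mantle at the base: d (ρ_c − ρ_w) = a (ρ_m − ρ_c).
a = d (ρ_c − ρ_w)/(ρ_m − ρ_c) = 5.08 km × 1630/640 = 12.9 km.

12.9 km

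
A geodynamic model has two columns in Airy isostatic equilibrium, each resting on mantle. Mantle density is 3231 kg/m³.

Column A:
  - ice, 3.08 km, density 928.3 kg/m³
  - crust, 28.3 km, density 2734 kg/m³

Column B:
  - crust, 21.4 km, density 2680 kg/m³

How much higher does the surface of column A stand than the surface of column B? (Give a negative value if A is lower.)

For any compensation level in the mantle, the mantle terms cancel and isostasy reduces to e = (Σt_A − Σt_B) − (Σ(ρt)_A − Σ(ρt)_B) / ρ_m.
Σt_A = 31.38 km; Σt_B = 21.4 km; Σ(ρt)_A = 80231.364; Σ(ρt)_B = 57352 (in km·kg/m³).
e = (31.38 − 21.4) − (80231.364 − 57352) / 3231 = 2.9 km.

2.9 km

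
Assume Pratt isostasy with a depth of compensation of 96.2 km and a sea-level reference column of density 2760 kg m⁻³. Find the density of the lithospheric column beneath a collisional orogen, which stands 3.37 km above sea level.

2670 kg m⁻³

Pratt balance: ρ_ref D = ρ (D + h).
ρ = ρ_ref D/(D + h) = 2760 × 96.2 km/(96.2 km + 3.37 km) = 2670 kg m⁻³.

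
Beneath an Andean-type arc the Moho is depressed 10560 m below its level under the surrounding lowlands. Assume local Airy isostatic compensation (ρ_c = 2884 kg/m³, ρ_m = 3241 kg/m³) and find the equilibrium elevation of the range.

1310 m

Balancing pressure at the compensation depth: ρ_c h = (ρ_m − ρ_c) r.
h = r (ρ_m − ρ_c) / ρ_c = 10560 m × (3241 − 2884) / 2884 = 1310 m.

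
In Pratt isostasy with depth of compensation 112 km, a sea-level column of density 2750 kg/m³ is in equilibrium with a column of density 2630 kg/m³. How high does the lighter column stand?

ρ_ref D = ρ (D + h) → h = D (ρ_ref − ρ)/ρ.
h = 112 km × (2750 − 2630)/2630 = 5.11 km.

5.11 km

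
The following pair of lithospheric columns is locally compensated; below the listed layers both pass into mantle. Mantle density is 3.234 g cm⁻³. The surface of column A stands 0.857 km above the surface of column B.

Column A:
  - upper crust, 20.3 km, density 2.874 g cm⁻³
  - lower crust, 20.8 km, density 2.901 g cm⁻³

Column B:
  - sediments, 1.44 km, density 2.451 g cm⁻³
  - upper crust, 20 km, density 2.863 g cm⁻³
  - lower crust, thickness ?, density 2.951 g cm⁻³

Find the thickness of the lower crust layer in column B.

10.3 km

Take the compensation level at the base of the deeper column (depth z_c below the surface of column A) and equate Σ ρ_i t_i down to z_c; mantle fills any gap and the z_c terms cancel.
Column A: 20.3×2.874 + 20.8×2.901 + (z_c − 41.1)×3.234
Column B: 0.857×0 + 1.44×2.451 + 20×2.863 + x×2.951 + (z_c − 0.857 − 21.44 − x)×3.234
The z_c×3.234 term appears on both sides and cancels. Collect the known terms of each column as K = Σ(ρt)_known − 3.234 × (depth of known layers): K_A = 118.683 − 3.234×41.1 = −14.2344; K_B = 60.78944 − 3.234×(0.857 + 21.44) = −11.319058.
Balance: K_A = K_B − x×(3.234 − 2.951), so x = (K_B − K_A)/(3.234 − 2.951) = 2.91534/0.283 = 10.3 km.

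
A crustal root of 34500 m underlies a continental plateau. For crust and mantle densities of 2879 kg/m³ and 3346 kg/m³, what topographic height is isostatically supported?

For local isostatic compensation: ρ_c h = (ρ_m − ρ_c) r.
h = r (ρ_m − ρ_c) / ρ_c = 34500 m × (3346 − 2879) / 2879 = 5600 m.

5600 m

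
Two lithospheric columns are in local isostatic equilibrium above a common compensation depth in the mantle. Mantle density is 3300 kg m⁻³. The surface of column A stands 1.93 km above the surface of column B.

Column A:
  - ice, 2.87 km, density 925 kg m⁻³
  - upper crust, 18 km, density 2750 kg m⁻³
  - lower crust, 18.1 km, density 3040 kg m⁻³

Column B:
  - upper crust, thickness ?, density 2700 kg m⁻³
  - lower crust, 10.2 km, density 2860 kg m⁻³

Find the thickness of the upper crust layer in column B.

Take the compensation level at the base of the deeper column (depth z_c below the surface of column A) and equate Σ ρ_i t_i down to z_c; mantle fills any gap and the z_c terms cancel.
Column A: 2.87×925 + 18×2750 + 18.1×3040 + (z_c − 38.97)×3300
Column B: 1.93×0 + x×2700 + 10.2×2860 + (z_c − 1.93 − 10.2 − x)×3300
The z_c×3300 term appears on both sides and cancels. Collect the known terms of each column as K = Σ(ρt)_known − 3300 × (depth of known layers): K_A = 107178.75 − 3300×38.97 = −21422.25; K_B = 29172 − 3300×(1.93 + 10.2) = −10857.
Balance: K_A = K_B − x×(3300 − 2700), so x = (K_B − K_A)/(3300 − 2700) = 10565.2/600 = 17.6 km.

17.6 km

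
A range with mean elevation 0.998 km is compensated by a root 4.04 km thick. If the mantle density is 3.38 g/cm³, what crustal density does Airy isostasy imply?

ρ_c h = (ρ_m − ρ_c) r → ρ_c (h + r) = ρ_m r → ρ_c = ρ_m r / (h + r).
ρ_c = 3.38 × 4.04 km / (0.998 km + 4.04 km) = 2.71 g/cm³.

2.71 g/cm³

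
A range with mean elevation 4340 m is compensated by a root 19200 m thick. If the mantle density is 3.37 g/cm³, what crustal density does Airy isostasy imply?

2.75 g/cm³

ρ_c h = (ρ_m − ρ_c) r → ρ_c (h + r) = ρ_m r → ρ_c = ρ_m r / (h + r).
ρ_c = 3.37 × 19200 m / (4340 m + 19200 m) = 2.75 g/cm³.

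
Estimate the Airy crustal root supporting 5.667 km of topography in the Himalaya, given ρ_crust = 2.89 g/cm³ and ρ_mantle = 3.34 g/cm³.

36.4 km

Equating mass per unit area of the two columns: the weight of the topography is balanced by the buoyancy of the root, ρ_c h = (ρ_m − ρ_c) r.
r = h · ρ_c / (ρ_m − ρ_c) = 5.667 km × 2.89 / (3.34 − 2.89) = 36.4 km.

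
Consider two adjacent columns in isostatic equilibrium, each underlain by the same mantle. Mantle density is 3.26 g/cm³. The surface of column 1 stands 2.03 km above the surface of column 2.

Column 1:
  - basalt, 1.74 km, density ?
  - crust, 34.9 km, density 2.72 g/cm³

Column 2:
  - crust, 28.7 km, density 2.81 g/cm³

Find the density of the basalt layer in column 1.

2.87 g/cm³

Take the compensation level at the base of the deeper column (depth z_c below the surface of column 1) and equate Σ ρ_i t_i down to z_c; mantle fills any gap and the z_c terms cancel.
Column 1: 1.74×ρ + 34.9×2.72 + (z_c − 36.64)×3.26
Column 2: 2.03×0 + 28.7×2.81 + (z_c − 2.03 − 28.7)×3.26
The z_c×3.26 term appears on both sides and cancels. Collect the known terms of each column as K = Σ(ρt)_known − 3.26 × (depth of known layers): K_1 = 94.928 − 3.26×36.64 = −24.5184; K_2 = 80.647 − 3.26×(2.03 + 28.7) = −19.5328.
Balance: K_1 + 1.74×ρ = K_2, so ρ = (K_2 − K_1)/1.74 = 4.9856/1.74 = 2.87 g/cm³.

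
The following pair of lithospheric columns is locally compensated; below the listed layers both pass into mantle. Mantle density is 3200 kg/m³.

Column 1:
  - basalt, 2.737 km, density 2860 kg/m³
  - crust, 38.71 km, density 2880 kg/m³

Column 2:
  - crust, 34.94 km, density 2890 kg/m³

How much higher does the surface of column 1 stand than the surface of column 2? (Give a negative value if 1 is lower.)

0.777 km

For any compensation level in the mantle, the mantle terms cancel and isostasy reduces to e = (Σt_1 − Σt_2) − (Σ(ρt)_1 − Σ(ρt)_2) / ρ_m.
Σt_1 = 41.447 km; Σt_2 = 34.94 km; Σ(ρt)_1 = 119312.62; Σ(ρt)_2 = 100976.6 (in km·kg/m³).
e = (41.447 − 34.94) − (119312.62 − 100976.6) / 3200 = 0.777 km.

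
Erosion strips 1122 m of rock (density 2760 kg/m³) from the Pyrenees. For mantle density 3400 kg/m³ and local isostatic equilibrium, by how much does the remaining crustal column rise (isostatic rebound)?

911 m

Unloading: uplift u = e ρ_c/ρ_m = 1122 m × 2760/3400 = 911 m.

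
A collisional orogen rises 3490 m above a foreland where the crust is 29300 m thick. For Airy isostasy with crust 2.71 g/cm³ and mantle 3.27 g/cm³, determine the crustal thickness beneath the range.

49700 m

Root depth r = h ρ_c / (ρ_m − ρ_c) = 3490 m × 2.71 / 0.56 = 16890 m.
Total thickness = T + h + r = 29300 m + 3490 m + 16890 m = 49700 m.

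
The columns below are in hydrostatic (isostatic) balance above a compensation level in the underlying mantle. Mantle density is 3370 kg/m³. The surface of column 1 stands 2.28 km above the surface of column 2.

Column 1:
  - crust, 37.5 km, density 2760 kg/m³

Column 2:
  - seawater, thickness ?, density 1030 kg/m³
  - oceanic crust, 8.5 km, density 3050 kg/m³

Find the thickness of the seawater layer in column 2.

5.33 km

Take the compensation level at the base of the deeper column (depth z_c below the surface of column 1) and equate Σ ρ_i t_i down to z_c; mantle fills any gap and the z_c terms cancel.
Column 1: 37.5×2760 + (z_c − 37.5)×3370
Column 2: 2.28×0 + x×1030 + 8.5×3050 + (z_c − 2.28 − 8.5 − x)×3370
The z_c×3370 term appears on both sides and cancels. Collect the known terms of each column as K = Σ(ρt)_known − 3370 × (depth of known layers): K_1 = 103500 − 3370×37.5 = −22875; K_2 = 25925 − 3370×(2.28 + 8.5) = −10403.6.
Balance: K_1 = K_2 − x×(3370 − 1030), so x = (K_2 − K_1)/(3370 − 1030) = 12471.4/2340 = 5.33 km.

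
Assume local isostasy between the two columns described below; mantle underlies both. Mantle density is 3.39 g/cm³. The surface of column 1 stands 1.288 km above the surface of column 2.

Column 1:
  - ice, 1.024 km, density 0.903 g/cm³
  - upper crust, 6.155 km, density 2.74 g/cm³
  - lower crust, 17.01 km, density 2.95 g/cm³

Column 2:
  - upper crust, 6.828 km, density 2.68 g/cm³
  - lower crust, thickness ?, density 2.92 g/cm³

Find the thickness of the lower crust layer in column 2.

Take the compensation level at the base of the deeper column (depth z_c below the surface of column 1) and equate Σ ρ_i t_i down to z_c; mantle fills any gap and the z_c terms cancel.
Column 1: 1.024×0.903 + 6.155×2.74 + 17.01×2.95 + (z_c − 24.189)×3.39
Column 2: 1.288×0 + 6.828×2.68 + x×2.92 + (z_c − 1.288 − 6.828 − x)×3.39
The z_c×3.39 term appears on both sides and cancels. Collect the known terms of each column as K = Σ(ρt)_known − 3.39 × (depth of known layers): K_1 = 67.968872 − 3.39×24.189 = −14.031838; K_2 = 18.29904 − 3.39×(1.288 + 6.828) = −9.2142.
Balance: K_1 = K_2 − x×(3.39 − 2.92), so x = (K_2 − K_1)/(3.39 − 2.92) = 4.81764/0.47 = 10.3 km.

10.3 km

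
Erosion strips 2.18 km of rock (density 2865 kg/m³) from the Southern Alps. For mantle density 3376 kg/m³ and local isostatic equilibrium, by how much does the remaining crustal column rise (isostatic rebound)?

Unloading: uplift u = e ρ_c/ρ_m = 2.18 km × 2865/3376 = 1.85 km.

1.85 km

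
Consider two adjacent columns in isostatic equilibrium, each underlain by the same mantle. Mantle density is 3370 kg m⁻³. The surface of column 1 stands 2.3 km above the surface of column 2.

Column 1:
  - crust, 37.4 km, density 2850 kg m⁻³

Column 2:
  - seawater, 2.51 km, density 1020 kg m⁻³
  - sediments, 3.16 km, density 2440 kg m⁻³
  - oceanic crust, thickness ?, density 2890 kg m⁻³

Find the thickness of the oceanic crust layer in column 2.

Take the compensation level at the base of the deeper column (depth z_c below the surface of column 1) and equate Σ ρ_i t_i down to z_c; mantle fills any gap and the z_c terms cancel.
Column 1: 37.4×2850 + (z_c − 37.4)×3370
Column 2: 2.3×0 + 2.51×1020 + 3.16×2440 + x×2890 + (z_c − 2.3 − 5.67 − x)×3370
The z_c×3370 term appears on both sides and cancels. Collect the known terms of each column as K = Σ(ρt)_known − 3370 × (depth of known layers): K_1 = 106590 − 3370×37.4 = −19448; K_2 = 10270.6 − 3370×(2.3 + 5.67) = −16588.3.
Balance: K_1 = K_2 − x×(3370 − 2890), so x = (K_2 − K_1)/(3370 − 2890) = 2859.7/480 = 5.96 km.

5.96 km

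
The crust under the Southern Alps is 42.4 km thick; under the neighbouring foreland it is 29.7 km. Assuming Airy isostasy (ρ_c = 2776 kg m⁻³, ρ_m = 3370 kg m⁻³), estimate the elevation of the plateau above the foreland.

Excess crust Δ = 42.4 km − 29.7 km = 12.7 km, split between elevation h and root r with h + r = Δ.
Airy balance ρ_c h = (ρ_m − ρ_c) r gives r = h ρ_c/(ρ_m − ρ_c), so h (1 + ρ_c/(ρ_m − ρ_c)) = Δ, i.e. h = Δ (ρ_m − ρ_c)/ρ_m.
h = 12.7 km × 594/3370 = 2.24 km.

2.24 km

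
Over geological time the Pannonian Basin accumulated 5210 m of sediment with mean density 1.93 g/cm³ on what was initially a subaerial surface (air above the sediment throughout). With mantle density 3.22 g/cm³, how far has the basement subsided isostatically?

3120 m

Subaerial load: s = t ρ_sed / ρ_m = 5210 m × 1.93/3.22 = 3120 m.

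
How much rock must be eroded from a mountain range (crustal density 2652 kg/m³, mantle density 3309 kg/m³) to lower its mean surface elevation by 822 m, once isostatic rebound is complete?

Net drop Δ = e − u = e − e ρ_c/ρ_m = e (ρ_m − ρ_c)/ρ_m.
e = Δ ρ_m/(ρ_m − ρ_c) = 822 m × 3309/657 = 4140 m.

4140 m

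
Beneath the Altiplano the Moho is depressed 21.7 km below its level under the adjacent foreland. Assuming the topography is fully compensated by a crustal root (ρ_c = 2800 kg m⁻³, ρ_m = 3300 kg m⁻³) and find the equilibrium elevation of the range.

3.88 km

Equating mass per unit area of the two columns: ρ_c h = (ρ_m − ρ_c) r.
h = r (ρ_m − ρ_c) / ρ_c = 21.7 km × (3300 − 2800) / 2800 = 3.88 km.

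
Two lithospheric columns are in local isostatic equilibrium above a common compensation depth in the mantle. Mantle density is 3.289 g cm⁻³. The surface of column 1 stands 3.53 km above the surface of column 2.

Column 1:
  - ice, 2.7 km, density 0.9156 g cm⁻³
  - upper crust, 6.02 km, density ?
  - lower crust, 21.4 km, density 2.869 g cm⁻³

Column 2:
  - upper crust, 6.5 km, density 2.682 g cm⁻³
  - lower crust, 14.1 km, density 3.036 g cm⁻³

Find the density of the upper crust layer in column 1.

Take the compensation level at the base of the deeper column (depth z_c below the surface of column 1) and equate Σ ρ_i t_i down to z_c; mantle fills any gap and the z_c terms cancel.
Column 1: 2.7×0.9156 + 6.02×ρ + 21.4×2.869 + (z_c − 30.12)×3.289
Column 2: 3.53×0 + 6.5×2.682 + 14.1×3.036 + (z_c − 3.53 − 20.6)×3.289
The z_c×3.289 term appears on both sides and cancels. Collect the known terms of each column as K = Σ(ρt)_known − 3.289 × (depth of known layers): K_1 = 63.86872 − 3.289×30.12 = −35.19596; K_2 = 60.2406 − 3.289×(3.53 + 20.6) = −19.12297.
Balance: K_1 + 6.02×ρ = K_2, so ρ = (K_2 − K_1)/6.02 = 16.073/6.02 = 2.67 g cm⁻³.

2.67 g cm⁻³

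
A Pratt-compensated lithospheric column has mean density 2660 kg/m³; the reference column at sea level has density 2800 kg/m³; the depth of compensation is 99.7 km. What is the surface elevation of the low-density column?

5.25 km

ρ_ref D = ρ (D + h) → h = D (ρ_ref − ρ)/ρ.
h = 99.7 km × (2800 − 2660)/2660 = 5.25 km.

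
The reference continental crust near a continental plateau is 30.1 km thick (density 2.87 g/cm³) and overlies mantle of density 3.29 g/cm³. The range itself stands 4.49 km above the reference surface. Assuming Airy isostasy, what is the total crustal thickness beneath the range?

Root depth r = h ρ_c / (ρ_m − ρ_c) = 4.49 km × 2.87 / 0.42 = 30.68 km.
Total thickness = T + h + r = 30.1 km + 4.49 km + 30.68 km = 65.3 km.

65.3 km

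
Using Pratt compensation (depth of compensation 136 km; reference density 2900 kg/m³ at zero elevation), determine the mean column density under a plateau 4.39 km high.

Pratt balance: ρ_ref D = ρ (D + h).
ρ = ρ_ref D/(D + h) = 2900 × 136 km/(136 km + 4.39 km) = 2810 kg/m³.

2810 kg/m³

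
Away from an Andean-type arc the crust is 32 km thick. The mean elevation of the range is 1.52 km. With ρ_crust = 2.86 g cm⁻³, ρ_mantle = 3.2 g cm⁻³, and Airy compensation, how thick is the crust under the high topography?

46.3 km

Root depth r = h ρ_c / (ρ_m − ρ_c) = 1.52 km × 2.86 / 0.34 = 12.79 km.
Total thickness = T + h + r = 32 km + 1.52 km + 12.79 km = 46.3 km.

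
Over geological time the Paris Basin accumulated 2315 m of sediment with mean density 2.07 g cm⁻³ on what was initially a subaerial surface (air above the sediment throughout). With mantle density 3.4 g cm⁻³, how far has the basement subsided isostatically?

Subaerial load: s = t ρ_sed / ρ_m = 2315 m × 2.07/3.4 = 1410 m.

1410 m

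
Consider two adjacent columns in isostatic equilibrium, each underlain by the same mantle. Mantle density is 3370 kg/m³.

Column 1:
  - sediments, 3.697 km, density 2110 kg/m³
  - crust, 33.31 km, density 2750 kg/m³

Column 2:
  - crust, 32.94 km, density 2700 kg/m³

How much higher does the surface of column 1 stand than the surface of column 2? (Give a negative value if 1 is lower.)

0.962 km

For any compensation level in the mantle, the mantle terms cancel and isostasy reduces to e = (Σt_1 − Σt_2) − (Σ(ρt)_1 − Σ(ρt)_2) / ρ_m.
Σt_1 = 37.007 km; Σt_2 = 32.94 km; Σ(ρt)_1 = 99403.17; Σ(ρt)_2 = 88938 (in km·kg/m³).
e = (37.007 − 32.94) − (99403.17 − 88938) / 3370 = 0.962 km.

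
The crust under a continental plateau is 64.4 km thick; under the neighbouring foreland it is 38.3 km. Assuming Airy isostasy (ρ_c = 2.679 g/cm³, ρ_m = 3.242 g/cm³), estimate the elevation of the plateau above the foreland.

4.53 km

Excess crust Δ = 64.4 km − 38.3 km = 26.1 km, split between elevation h and root r with h + r = Δ.
Airy balance ρ_c h = (ρ_m − ρ_c) r gives r = h ρ_c/(ρ_m − ρ_c), so h (1 + ρ_c/(ρ_m − ρ_c)) = Δ, i.e. h = Δ (ρ_m − ρ_c)/ρ_m.
h = 26.1 km × 0.563/3.242 = 4.53 km.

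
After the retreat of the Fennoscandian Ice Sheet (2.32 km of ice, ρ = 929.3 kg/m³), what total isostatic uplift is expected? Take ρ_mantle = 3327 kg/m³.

0.648 km

Removing the load lets mantle flow back in; uplift u satisfies ρ_ice t = ρ_m u.
u = t ρ_ice/ρ_m = 2.32 km × 929.3/3327 = 0.648 km.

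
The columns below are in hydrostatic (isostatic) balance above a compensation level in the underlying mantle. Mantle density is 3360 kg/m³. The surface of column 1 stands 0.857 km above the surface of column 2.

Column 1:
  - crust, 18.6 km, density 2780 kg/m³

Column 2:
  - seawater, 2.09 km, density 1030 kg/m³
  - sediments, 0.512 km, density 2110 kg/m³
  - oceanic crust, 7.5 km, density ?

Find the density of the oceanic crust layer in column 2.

3040 kg/m³

Take the compensation level at the base of the deeper column (depth z_c below the surface of column 1) and equate Σ ρ_i t_i down to z_c; mantle fills any gap and the z_c terms cancel.
Column 1: 18.6×2780 + (z_c − 18.6)×3360
Column 2: 0.857×0 + 2.09×1030 + 0.512×2110 + 7.5×ρ + (z_c − 0.857 − 10.102)×3360
The z_c×3360 term appears on both sides and cancels. Collect the known terms of each column as K = Σ(ρt)_known − 3360 × (depth of known layers): K_1 = 51708 − 3360×18.6 = −10788; K_2 = 3233.02 − 3360×(0.857 + 10.102) = −33589.22.
Balance: K_1 = K_2 + 7.5×ρ, so ρ = (K_1 − K_2)/7.5 = 22801.2/7.5 = 3040 kg/m³.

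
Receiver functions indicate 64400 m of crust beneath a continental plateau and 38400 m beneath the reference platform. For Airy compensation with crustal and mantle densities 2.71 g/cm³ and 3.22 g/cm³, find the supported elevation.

4120 m

Excess crust Δ = 64400 m − 38400 m = 26000 m, split between elevation h and root r with h + r = Δ.
Airy balance ρ_c h = (ρ_m − ρ_c) r gives r = h ρ_c/(ρ_m − ρ_c), so h (1 + ρ_c/(ρ_m − ρ_c)) = Δ, i.e. h = Δ (ρ_m − ρ_c)/ρ_m.
h = 26000 m × 0.51/3.22 = 4120 m.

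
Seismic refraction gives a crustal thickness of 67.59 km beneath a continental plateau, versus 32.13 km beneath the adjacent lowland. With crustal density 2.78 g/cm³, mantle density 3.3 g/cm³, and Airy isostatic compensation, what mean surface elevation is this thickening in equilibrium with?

5.59 km

Excess crust Δ = 67.59 km − 32.13 km = 35.46 km, split between elevation h and root r with h + r = Δ.
Airy balance ρ_c h = (ρ_m − ρ_c) r gives r = h ρ_c/(ρ_m − ρ_c), so h (1 + ρ_c/(ρ_m − ρ_c)) = Δ, i.e. h = Δ (ρ_m − ρ_c)/ρ_m.
h = 35.46 km × 0.52/3.3 = 5.59 km.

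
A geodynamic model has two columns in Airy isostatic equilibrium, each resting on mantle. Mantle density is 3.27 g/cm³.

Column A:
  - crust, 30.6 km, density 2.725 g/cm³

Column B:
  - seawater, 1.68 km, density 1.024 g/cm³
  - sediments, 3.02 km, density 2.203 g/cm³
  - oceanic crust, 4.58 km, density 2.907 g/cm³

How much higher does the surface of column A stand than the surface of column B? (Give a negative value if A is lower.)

For any compensation level in the mantle, the mantle terms cancel and isostasy reduces to e = (Σt_A − Σt_B) − (Σ(ρt)_A − Σ(ρt)_B) / ρ_m.
Σt_A = 30.6 km; Σt_B = 9.28 km; Σ(ρt)_A = 83.385; Σ(ρt)_B = 21.68744 (in km·g/cm³).
e = (30.6 − 9.28) − (83.385 − 21.68744) / 3.27 = 2.45 km.

2.45 km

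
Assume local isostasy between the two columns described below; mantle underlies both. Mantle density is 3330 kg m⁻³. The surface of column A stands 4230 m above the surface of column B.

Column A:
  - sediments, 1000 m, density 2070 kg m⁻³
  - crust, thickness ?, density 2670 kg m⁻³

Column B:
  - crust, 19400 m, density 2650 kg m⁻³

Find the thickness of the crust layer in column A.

Take the compensation level at the base of the deeper column (depth z_c below the surface of column A) and equate Σ ρ_i t_i down to z_c; mantle fills any gap and the z_c terms cancel.
Column A: 1000×2070 + x×2670 + (z_c − 1000 − x)×3330
Column B: 4230×0 + 19400×2650 + (z_c − 4230 − 19400)×3330
The z_c×3330 term appears on both sides and cancels. Collect the known terms of each column as K = Σ(ρt)_known − 3330 × (depth of known layers): K_A = 2070000 − 3330×1000 = −1260000; K_B = 51410000 − 3330×(4230 + 19400) = −27277900.
Balance: K_A − x×(3330 − 2670) = K_B, so x = (K_A − K_B)/(3330 − 2670) = 26017900/660 = 39400 m.

39400 m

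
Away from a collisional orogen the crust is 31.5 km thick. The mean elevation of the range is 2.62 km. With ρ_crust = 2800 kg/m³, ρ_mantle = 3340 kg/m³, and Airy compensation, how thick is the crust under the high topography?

Root depth r = h ρ_c / (ρ_m − ρ_c) = 2.62 km × 2800 / 540 = 13.59 km.
Total thickness = T + h + r = 31.5 km + 2.62 km + 13.59 km = 47.7 km.

47.7 km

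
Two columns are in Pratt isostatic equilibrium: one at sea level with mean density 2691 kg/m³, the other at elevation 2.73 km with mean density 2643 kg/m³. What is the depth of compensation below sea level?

ρ_ref D = ρ (D + h) → D (ρ_ref − ρ) = ρ h.
D = ρ h/(ρ_ref − ρ) = 2643 × 2.73 km/(2691 − 2643) = 150 km.

150 km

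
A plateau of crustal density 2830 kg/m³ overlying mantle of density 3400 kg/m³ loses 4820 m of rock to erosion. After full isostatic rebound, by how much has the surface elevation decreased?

Rebound u = e ρ_c/ρ_m = 4820 m × 2830/3400 = 4012 m.
Net surface drop = e − u = 4820 m − 4012 m = e (ρ_m − ρ_c)/ρ_m = 808 m.

808 m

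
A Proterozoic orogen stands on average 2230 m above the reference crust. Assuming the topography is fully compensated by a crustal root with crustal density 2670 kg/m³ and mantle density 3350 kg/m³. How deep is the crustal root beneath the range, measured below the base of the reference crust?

8760 m

Isostatic balance requires: the weight of the topography is balanced by the buoyancy of the root, ρ_c h = (ρ_m − ρ_c) r.
r = h · ρ_c / (ρ_m − ρ_c) = 2230 m × 2670 / (3350 − 2670) = 8760 m.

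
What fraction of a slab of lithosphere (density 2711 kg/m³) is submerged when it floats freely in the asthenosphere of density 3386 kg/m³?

Submerged fraction = ρ_obj/ρ_fluid = 2711/3386 = 0.801.

0.801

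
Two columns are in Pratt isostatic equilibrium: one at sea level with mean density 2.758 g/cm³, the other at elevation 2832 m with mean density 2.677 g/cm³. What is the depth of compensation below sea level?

ρ_ref D = ρ (D + h) → D (ρ_ref − ρ) = ρ h.
D = ρ h/(ρ_ref − ρ) = 2.677 × 2832 m/(2.758 − 2.677) = 93600 m.

93600 m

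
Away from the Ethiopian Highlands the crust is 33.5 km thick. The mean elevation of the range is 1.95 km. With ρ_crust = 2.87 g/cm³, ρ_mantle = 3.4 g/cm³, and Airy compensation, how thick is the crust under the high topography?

Root depth r = h ρ_c / (ρ_m − ρ_c) = 1.95 km × 2.87 / 0.53 = 10.56 km.
Total thickness = T + h + r = 33.5 km + 1.95 km + 10.56 km = 46 km.

46 km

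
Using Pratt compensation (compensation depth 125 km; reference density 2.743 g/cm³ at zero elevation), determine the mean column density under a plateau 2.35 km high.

2.69 g/cm³

Pratt balance: ρ_ref D = ρ (D + h).
ρ = ρ_ref D/(D + h) = 2.743 × 125 km/(125 km + 2.35 km) = 2.69 g/cm³.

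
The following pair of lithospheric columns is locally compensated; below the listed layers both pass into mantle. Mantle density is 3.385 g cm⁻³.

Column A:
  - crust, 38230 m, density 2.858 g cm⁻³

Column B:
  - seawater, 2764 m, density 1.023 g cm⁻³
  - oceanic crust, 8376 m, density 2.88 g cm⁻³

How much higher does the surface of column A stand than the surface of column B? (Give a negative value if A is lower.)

For any compensation level in the mantle, the mantle terms cancel and isostasy reduces to e = (Σt_A − Σt_B) − (Σ(ρt)_A − Σ(ρt)_B) / ρ_m.
Σt_A = 38230 m; Σt_B = 11140 m; Σ(ρt)_A = 109261.34; Σ(ρt)_B = 26950.452 (in m·g cm⁻³).
e = (38230 − 11140) − (109261.34 − 26950.452) / 3.385 = 2770 m.

2770 m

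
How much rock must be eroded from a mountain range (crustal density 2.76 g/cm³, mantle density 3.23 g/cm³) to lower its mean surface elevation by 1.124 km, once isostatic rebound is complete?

7.72 km

Net drop Δ = e − u = e − e ρ_c/ρ_m = e (ρ_m − ρ_c)/ρ_m.
e = Δ ρ_m/(ρ_m − ρ_c) = 1.124 km × 3.23/0.47 = 7.72 km.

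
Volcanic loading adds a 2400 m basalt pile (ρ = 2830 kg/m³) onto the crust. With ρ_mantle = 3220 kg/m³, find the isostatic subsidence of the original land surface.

2110 m

Subaerial loading: s = t ρ_load / ρ_m.
s = 2400 m × 2830/3220 = 2110 m.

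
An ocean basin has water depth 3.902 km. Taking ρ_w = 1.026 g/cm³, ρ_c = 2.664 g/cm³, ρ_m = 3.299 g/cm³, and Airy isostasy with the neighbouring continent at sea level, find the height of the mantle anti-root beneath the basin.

For local isostatic compensation: replacing crust with seawater at the top is compensated by replacing crust with mantle at the base: d (ρ_c − ρ_w) = a (ρ_m − ρ_c).
a = d (ρ_c − ρ_w)/(ρ_m − ρ_c) = 3.902 km × 1.638/0.635 = 10.1 km.

10.1 km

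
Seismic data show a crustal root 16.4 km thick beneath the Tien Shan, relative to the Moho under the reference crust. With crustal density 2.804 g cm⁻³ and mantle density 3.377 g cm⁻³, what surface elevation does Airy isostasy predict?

Isostatic balance requires: ρ_c h = (ρ_m − ρ_c) r.
h = r (ρ_m − ρ_c) / ρ_c = 16.4 km × (3.377 − 2.804) / 2.804 = 3.35 km.

3.35 km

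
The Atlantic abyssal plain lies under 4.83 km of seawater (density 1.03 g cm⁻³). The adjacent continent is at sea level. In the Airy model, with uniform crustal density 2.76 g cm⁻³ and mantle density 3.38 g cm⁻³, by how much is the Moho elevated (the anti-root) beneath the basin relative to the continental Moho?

13.5 km

By Archimedes' principle applied to the lithosphere: replacing crust with seawater at the top is compensated by replacing crust with mantle at the base: d (ρ_c − ρ_w) = a (ρ_m − ρ_c).
a = d (ρ_c − ρ_w)/(ρ_m − ρ_c) = 4.83 km × 1.73/0.62 = 13.5 km.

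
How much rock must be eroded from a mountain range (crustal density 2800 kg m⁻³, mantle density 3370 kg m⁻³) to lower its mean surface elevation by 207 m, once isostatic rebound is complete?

Net drop Δ = e − u = e − e ρ_c/ρ_m = e (ρ_m − ρ_c)/ρ_m.
e = Δ ρ_m/(ρ_m − ρ_c) = 207 m × 3370/570 = 1220 m.

1220 m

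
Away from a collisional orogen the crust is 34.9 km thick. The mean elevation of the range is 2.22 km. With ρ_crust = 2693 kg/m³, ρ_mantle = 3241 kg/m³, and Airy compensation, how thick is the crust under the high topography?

Root depth r = h ρ_c / (ρ_m − ρ_c) = 2.22 km × 2693 / 548 = 10.91 km.
Total thickness = T + h + r = 34.9 km + 2.22 km + 10.91 km = 48 km.

48 km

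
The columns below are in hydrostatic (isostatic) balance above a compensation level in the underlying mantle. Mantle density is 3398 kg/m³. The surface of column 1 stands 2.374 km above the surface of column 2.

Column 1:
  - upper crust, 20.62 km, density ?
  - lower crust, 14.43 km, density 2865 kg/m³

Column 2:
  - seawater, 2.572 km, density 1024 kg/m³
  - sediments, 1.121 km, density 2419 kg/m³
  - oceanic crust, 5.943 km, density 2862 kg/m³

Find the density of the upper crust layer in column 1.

Take the compensation level at the base of the deeper column (depth z_c below the surface of column 1) and equate Σ ρ_i t_i down to z_c; mantle fills any gap and the z_c terms cancel.
Column 1: 20.62×ρ + 14.43×2865 + (z_c − 35.05)×3398
Column 2: 2.374×0 + 2.572×1024 + 1.121×2419 + 5.943×2862 + (z_c − 2.374 − 9.636)×3398
The z_c×3398 term appears on both sides and cancels. Collect the known terms of each column as K = Σ(ρt)_known − 3398 × (depth of known layers): K_1 = 41341.95 − 3398×35.05 = −77757.95; K_2 = 22354.293 − 3398×(2.374 + 9.636) = −18455.687.
Balance: K_1 + 20.62×ρ = K_2, so ρ = (K_2 − K_1)/20.62 = 59302.3/20.62 = 2880 kg/m³.

2880 kg/m³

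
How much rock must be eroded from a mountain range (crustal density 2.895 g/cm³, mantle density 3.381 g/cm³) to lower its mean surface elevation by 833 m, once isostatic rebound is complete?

5800 m

Net drop Δ = e − u = e − e ρ_c/ρ_m = e (ρ_m − ρ_c)/ρ_m.
e = Δ ρ_m/(ρ_m − ρ_c) = 833 m × 3.381/0.486 = 5800 m.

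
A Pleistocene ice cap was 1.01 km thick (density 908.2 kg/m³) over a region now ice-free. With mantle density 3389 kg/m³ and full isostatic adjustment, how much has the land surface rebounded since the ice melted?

Removing the load lets mantle flow back in; uplift u satisfies ρ_ice t = ρ_m u.
u = t ρ_ice/ρ_m = 1.01 km × 908.2/3389 = 0.271 km.

0.271 km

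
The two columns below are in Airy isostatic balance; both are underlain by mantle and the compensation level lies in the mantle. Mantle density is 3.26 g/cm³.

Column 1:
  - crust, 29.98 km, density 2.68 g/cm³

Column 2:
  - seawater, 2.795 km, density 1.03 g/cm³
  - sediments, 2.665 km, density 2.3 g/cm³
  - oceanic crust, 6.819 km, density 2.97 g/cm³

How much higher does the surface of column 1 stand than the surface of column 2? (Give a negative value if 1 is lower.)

For any compensation level in the mantle, the mantle terms cancel and isostasy reduces to e = (Σt_1 − Σt_2) − (Σ(ρt)_1 − Σ(ρt)_2) / ρ_m.
Σt_1 = 29.98 km; Σt_2 = 12.279 km; Σ(ρt)_1 = 80.3464; Σ(ρt)_2 = 29.26078 (in km·g/cm³).
e = (29.98 − 12.279) − (80.3464 − 29.26078) / 3.26 = 2.03 km.

2.03 km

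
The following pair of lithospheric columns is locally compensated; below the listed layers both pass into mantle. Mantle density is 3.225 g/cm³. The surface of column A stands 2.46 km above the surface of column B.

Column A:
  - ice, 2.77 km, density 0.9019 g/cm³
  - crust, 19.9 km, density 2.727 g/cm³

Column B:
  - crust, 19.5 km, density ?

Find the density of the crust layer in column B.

Take the compensation level at the base of the deeper column (depth z_c below the surface of column A) and equate Σ ρ_i t_i down to z_c; mantle fills any gap and the z_c terms cancel.
Column A: 2.77×0.9019 + 19.9×2.727 + (z_c − 22.67)×3.225
Column B: 2.46×0 + 19.5×ρ + (z_c − 2.46 − 19.5)×3.225
The z_c×3.225 term appears on both sides and cancels. Collect the known terms of each column as K = Σ(ρt)_known − 3.225 × (depth of known layers): K_A = 56.765563 − 3.225×22.67 = −16.345187; K_B = 0 − 3.225×(2.46 + 19.5) = −70.821.
Balance: K_A = K_B + 19.5×ρ, so ρ = (K_A − K_B)/19.5 = 54.4758/19.5 = 2.79 g/cm³.

2.79 g/cm³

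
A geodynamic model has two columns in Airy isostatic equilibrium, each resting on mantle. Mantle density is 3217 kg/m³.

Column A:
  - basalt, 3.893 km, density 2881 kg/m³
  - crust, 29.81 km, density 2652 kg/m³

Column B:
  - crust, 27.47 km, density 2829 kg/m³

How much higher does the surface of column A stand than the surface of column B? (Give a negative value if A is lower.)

For any compensation level in the mantle, the mantle terms cancel and isostasy reduces to e = (Σt_A − Σt_B) − (Σ(ρt)_A − Σ(ρt)_B) / ρ_m.
Σt_A = 33.703 km; Σt_B = 27.47 km; Σ(ρt)_A = 90271.853; Σ(ρt)_B = 77712.63 (in km·kg/m³).
e = (33.703 − 27.47) − (90271.853 − 77712.63) / 3217 = 2.33 km.

2.33 km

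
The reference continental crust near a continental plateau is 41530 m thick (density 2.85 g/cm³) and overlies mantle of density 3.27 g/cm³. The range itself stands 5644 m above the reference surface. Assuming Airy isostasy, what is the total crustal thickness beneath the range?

Root depth r = h ρ_c / (ρ_m − ρ_c) = 5644 m × 2.85 / 0.42 = 38300 m.
Total thickness = T + h + r = 41530 m + 5644 m + 38300 m = 85500 m.

85500 m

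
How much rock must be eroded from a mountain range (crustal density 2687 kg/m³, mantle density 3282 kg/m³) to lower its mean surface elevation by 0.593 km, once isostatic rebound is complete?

3.27 km

Net drop Δ = e − u = e − e ρ_c/ρ_m = e (ρ_m − ρ_c)/ρ_m.
e = Δ ρ_m/(ρ_m − ρ_c) = 0.593 km × 3282/595 = 3.27 km.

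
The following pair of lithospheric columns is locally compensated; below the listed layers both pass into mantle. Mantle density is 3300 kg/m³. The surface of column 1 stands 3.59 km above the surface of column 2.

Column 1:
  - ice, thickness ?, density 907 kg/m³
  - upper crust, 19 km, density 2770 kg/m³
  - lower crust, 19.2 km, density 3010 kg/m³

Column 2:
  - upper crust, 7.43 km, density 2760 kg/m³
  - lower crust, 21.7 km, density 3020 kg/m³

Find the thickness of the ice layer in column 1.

Take the compensation level at the base of the deeper column (depth z_c below the surface of column 1) and equate Σ ρ_i t_i down to z_c; mantle fills any gap and the z_c terms cancel.
Column 1: x×907 + 19×2770 + 19.2×3010 + (z_c − 38.2 − x)×3300
Column 2: 3.59×0 + 7.43×2760 + 21.7×3020 + (z_c − 3.59 − 29.13)×3300
The z_c×3300 term appears on both sides and cancels. Collect the known terms of each column as K = Σ(ρt)_known − 3300 × (depth of known layers): K_1 = 110422 − 3300×38.2 = −15638; K_2 = 86040.8 − 3300×(3.59 + 29.13) = −21935.2.
Balance: K_1 − x×(3300 − 907) = K_2, so x = (K_1 − K_2)/(3300 − 907) = 6297.2/2393 = 2.63 km.

2.63 km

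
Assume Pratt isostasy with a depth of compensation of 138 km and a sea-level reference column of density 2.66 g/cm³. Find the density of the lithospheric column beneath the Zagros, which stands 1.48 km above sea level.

2.63 g/cm³

Pratt balance: ρ_ref D = ρ (D + h).
ρ = ρ_ref D/(D + h) = 2.66 × 138 km/(138 km + 1.48 km) = 2.63 g/cm³.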